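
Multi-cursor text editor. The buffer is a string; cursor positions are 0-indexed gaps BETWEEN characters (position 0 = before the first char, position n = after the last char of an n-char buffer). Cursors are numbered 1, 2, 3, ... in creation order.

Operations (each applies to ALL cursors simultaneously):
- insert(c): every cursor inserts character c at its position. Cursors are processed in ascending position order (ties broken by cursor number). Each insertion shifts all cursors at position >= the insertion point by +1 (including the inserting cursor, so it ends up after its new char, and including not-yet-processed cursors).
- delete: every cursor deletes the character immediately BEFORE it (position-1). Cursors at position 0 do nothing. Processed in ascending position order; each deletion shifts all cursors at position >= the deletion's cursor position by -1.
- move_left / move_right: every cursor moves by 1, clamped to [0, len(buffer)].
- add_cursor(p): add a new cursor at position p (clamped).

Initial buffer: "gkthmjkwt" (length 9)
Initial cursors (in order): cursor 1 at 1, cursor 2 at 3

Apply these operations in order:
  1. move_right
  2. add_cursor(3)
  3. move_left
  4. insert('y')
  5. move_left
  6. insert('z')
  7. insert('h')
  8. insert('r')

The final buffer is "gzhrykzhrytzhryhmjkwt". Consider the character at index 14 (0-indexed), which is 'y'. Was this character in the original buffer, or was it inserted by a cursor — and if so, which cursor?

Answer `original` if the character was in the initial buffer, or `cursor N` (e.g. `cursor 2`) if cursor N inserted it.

After op 1 (move_right): buffer="gkthmjkwt" (len 9), cursors c1@2 c2@4, authorship .........
After op 2 (add_cursor(3)): buffer="gkthmjkwt" (len 9), cursors c1@2 c3@3 c2@4, authorship .........
After op 3 (move_left): buffer="gkthmjkwt" (len 9), cursors c1@1 c3@2 c2@3, authorship .........
After op 4 (insert('y')): buffer="gykytyhmjkwt" (len 12), cursors c1@2 c3@4 c2@6, authorship .1.3.2......
After op 5 (move_left): buffer="gykytyhmjkwt" (len 12), cursors c1@1 c3@3 c2@5, authorship .1.3.2......
After op 6 (insert('z')): buffer="gzykzytzyhmjkwt" (len 15), cursors c1@2 c3@5 c2@8, authorship .11.33.22......
After op 7 (insert('h')): buffer="gzhykzhytzhyhmjkwt" (len 18), cursors c1@3 c3@7 c2@11, authorship .111.333.222......
After op 8 (insert('r')): buffer="gzhrykzhrytzhryhmjkwt" (len 21), cursors c1@4 c3@9 c2@14, authorship .1111.3333.2222......
Authorship (.=original, N=cursor N): . 1 1 1 1 . 3 3 3 3 . 2 2 2 2 . . . . . .
Index 14: author = 2

Answer: cursor 2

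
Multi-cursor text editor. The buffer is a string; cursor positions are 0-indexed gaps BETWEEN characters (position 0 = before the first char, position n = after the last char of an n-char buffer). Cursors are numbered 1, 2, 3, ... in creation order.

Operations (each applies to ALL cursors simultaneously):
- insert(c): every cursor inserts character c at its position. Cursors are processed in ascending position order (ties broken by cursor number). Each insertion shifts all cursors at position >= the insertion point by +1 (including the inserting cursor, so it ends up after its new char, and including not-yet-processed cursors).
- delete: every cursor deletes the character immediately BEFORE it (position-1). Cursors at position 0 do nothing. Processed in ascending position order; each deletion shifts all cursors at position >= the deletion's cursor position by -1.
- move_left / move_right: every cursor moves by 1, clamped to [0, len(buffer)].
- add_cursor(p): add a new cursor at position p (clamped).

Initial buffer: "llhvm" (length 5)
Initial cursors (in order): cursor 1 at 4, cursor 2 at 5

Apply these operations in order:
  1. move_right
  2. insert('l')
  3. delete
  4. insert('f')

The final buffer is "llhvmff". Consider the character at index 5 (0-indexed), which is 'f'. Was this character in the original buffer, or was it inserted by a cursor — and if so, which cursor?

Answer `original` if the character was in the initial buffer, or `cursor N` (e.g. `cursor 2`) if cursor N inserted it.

Answer: cursor 1

Derivation:
After op 1 (move_right): buffer="llhvm" (len 5), cursors c1@5 c2@5, authorship .....
After op 2 (insert('l')): buffer="llhvmll" (len 7), cursors c1@7 c2@7, authorship .....12
After op 3 (delete): buffer="llhvm" (len 5), cursors c1@5 c2@5, authorship .....
After op 4 (insert('f')): buffer="llhvmff" (len 7), cursors c1@7 c2@7, authorship .....12
Authorship (.=original, N=cursor N): . . . . . 1 2
Index 5: author = 1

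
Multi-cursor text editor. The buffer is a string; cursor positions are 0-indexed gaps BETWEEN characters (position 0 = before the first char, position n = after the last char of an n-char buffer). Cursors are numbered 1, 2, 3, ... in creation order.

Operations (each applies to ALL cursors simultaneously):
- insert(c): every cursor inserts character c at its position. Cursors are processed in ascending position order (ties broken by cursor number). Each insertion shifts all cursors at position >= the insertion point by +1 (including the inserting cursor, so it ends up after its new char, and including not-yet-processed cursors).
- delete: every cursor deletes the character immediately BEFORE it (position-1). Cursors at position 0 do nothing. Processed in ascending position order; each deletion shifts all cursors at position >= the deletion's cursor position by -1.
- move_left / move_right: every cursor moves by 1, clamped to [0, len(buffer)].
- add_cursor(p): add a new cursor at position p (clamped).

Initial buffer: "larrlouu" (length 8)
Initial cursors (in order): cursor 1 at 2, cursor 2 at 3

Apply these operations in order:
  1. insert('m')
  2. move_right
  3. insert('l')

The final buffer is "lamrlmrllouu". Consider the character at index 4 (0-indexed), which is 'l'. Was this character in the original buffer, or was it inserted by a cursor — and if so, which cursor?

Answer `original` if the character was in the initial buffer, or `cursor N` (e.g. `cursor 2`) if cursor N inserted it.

After op 1 (insert('m')): buffer="lamrmrlouu" (len 10), cursors c1@3 c2@5, authorship ..1.2.....
After op 2 (move_right): buffer="lamrmrlouu" (len 10), cursors c1@4 c2@6, authorship ..1.2.....
After op 3 (insert('l')): buffer="lamrlmrllouu" (len 12), cursors c1@5 c2@8, authorship ..1.12.2....
Authorship (.=original, N=cursor N): . . 1 . 1 2 . 2 . . . .
Index 4: author = 1

Answer: cursor 1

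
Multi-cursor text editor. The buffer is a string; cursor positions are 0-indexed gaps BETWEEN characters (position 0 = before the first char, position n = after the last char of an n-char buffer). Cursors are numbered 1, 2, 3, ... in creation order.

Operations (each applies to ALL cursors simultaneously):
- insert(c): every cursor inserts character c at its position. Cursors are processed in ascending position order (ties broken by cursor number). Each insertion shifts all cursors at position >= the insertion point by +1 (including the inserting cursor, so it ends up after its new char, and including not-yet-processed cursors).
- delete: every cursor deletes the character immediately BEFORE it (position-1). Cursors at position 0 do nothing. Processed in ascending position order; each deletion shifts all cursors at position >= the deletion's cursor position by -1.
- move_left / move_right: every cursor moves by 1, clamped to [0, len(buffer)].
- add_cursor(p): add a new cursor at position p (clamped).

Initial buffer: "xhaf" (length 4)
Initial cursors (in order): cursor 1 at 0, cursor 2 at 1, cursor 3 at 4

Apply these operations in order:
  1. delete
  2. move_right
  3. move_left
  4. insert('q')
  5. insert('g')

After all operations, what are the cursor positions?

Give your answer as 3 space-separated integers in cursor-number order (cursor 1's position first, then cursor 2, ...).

Answer: 4 4 7

Derivation:
After op 1 (delete): buffer="ha" (len 2), cursors c1@0 c2@0 c3@2, authorship ..
After op 2 (move_right): buffer="ha" (len 2), cursors c1@1 c2@1 c3@2, authorship ..
After op 3 (move_left): buffer="ha" (len 2), cursors c1@0 c2@0 c3@1, authorship ..
After op 4 (insert('q')): buffer="qqhqa" (len 5), cursors c1@2 c2@2 c3@4, authorship 12.3.
After op 5 (insert('g')): buffer="qqgghqga" (len 8), cursors c1@4 c2@4 c3@7, authorship 1212.33.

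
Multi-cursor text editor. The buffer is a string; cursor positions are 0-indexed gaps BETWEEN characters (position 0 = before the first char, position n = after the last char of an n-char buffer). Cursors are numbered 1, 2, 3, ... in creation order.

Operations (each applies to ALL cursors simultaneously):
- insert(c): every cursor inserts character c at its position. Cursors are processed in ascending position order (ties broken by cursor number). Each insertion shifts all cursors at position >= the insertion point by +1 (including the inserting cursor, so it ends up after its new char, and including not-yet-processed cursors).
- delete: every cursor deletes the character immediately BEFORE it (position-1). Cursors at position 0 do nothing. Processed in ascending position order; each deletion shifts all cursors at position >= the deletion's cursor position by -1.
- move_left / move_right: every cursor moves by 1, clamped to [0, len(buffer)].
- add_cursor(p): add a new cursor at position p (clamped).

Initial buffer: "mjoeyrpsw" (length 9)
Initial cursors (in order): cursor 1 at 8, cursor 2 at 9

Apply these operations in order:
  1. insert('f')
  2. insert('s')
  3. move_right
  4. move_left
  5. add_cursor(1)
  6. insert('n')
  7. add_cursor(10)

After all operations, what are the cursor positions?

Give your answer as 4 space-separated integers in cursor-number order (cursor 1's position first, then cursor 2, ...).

Answer: 12 15 2 10

Derivation:
After op 1 (insert('f')): buffer="mjoeyrpsfwf" (len 11), cursors c1@9 c2@11, authorship ........1.2
After op 2 (insert('s')): buffer="mjoeyrpsfswfs" (len 13), cursors c1@10 c2@13, authorship ........11.22
After op 3 (move_right): buffer="mjoeyrpsfswfs" (len 13), cursors c1@11 c2@13, authorship ........11.22
After op 4 (move_left): buffer="mjoeyrpsfswfs" (len 13), cursors c1@10 c2@12, authorship ........11.22
After op 5 (add_cursor(1)): buffer="mjoeyrpsfswfs" (len 13), cursors c3@1 c1@10 c2@12, authorship ........11.22
After op 6 (insert('n')): buffer="mnjoeyrpsfsnwfns" (len 16), cursors c3@2 c1@12 c2@15, authorship .3.......111.222
After op 7 (add_cursor(10)): buffer="mnjoeyrpsfsnwfns" (len 16), cursors c3@2 c4@10 c1@12 c2@15, authorship .3.......111.222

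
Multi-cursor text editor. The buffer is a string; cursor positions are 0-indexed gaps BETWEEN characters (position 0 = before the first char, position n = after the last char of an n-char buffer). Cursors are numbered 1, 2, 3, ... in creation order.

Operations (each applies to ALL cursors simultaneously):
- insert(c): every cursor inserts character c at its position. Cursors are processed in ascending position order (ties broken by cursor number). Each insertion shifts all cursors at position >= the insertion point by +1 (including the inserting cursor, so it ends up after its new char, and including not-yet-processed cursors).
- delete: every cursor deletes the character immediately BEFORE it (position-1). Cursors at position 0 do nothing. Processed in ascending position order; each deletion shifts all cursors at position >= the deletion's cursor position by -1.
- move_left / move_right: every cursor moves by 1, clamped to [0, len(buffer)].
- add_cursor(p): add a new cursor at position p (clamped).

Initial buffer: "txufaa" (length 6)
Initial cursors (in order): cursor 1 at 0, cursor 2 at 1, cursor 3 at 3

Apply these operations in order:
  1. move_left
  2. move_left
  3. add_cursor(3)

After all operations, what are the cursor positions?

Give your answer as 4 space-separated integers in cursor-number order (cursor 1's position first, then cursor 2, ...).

After op 1 (move_left): buffer="txufaa" (len 6), cursors c1@0 c2@0 c3@2, authorship ......
After op 2 (move_left): buffer="txufaa" (len 6), cursors c1@0 c2@0 c3@1, authorship ......
After op 3 (add_cursor(3)): buffer="txufaa" (len 6), cursors c1@0 c2@0 c3@1 c4@3, authorship ......

Answer: 0 0 1 3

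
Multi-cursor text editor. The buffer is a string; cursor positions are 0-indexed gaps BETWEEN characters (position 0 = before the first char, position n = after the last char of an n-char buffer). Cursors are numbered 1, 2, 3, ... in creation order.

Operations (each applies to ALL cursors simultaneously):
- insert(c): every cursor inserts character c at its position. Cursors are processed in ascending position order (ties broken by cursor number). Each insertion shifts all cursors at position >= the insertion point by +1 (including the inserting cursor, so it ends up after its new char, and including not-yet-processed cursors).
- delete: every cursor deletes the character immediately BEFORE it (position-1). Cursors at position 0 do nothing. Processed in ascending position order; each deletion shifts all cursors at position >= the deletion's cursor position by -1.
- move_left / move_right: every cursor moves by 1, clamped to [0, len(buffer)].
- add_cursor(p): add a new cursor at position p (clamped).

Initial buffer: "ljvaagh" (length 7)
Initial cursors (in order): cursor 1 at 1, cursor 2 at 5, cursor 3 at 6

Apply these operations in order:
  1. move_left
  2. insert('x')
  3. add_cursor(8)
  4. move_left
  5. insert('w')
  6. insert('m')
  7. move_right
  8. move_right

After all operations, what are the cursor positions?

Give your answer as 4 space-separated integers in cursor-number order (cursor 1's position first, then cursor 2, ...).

Answer: 4 11 17 17

Derivation:
After op 1 (move_left): buffer="ljvaagh" (len 7), cursors c1@0 c2@4 c3@5, authorship .......
After op 2 (insert('x')): buffer="xljvaxaxgh" (len 10), cursors c1@1 c2@6 c3@8, authorship 1....2.3..
After op 3 (add_cursor(8)): buffer="xljvaxaxgh" (len 10), cursors c1@1 c2@6 c3@8 c4@8, authorship 1....2.3..
After op 4 (move_left): buffer="xljvaxaxgh" (len 10), cursors c1@0 c2@5 c3@7 c4@7, authorship 1....2.3..
After op 5 (insert('w')): buffer="wxljvawxawwxgh" (len 14), cursors c1@1 c2@7 c3@11 c4@11, authorship 11....22.343..
After op 6 (insert('m')): buffer="wmxljvawmxawwmmxgh" (len 18), cursors c1@2 c2@9 c3@15 c4@15, authorship 111....222.34343..
After op 7 (move_right): buffer="wmxljvawmxawwmmxgh" (len 18), cursors c1@3 c2@10 c3@16 c4@16, authorship 111....222.34343..
After op 8 (move_right): buffer="wmxljvawmxawwmmxgh" (len 18), cursors c1@4 c2@11 c3@17 c4@17, authorship 111....222.34343..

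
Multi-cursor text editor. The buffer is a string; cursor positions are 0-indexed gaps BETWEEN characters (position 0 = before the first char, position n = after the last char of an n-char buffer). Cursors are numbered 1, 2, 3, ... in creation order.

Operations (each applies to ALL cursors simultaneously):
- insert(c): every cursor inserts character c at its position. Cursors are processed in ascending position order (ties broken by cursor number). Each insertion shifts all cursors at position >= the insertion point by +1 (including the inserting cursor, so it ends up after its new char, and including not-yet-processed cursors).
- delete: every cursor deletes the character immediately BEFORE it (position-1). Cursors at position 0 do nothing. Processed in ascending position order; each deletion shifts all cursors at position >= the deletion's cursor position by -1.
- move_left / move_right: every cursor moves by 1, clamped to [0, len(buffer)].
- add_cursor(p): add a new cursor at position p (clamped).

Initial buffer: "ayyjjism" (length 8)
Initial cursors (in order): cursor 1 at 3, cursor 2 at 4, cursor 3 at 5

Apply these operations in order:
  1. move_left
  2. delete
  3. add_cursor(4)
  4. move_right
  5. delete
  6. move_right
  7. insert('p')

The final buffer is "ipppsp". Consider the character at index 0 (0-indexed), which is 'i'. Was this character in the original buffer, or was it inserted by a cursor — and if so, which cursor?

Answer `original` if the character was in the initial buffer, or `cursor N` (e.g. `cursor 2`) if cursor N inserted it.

Answer: original

Derivation:
After op 1 (move_left): buffer="ayyjjism" (len 8), cursors c1@2 c2@3 c3@4, authorship ........
After op 2 (delete): buffer="ajism" (len 5), cursors c1@1 c2@1 c3@1, authorship .....
After op 3 (add_cursor(4)): buffer="ajism" (len 5), cursors c1@1 c2@1 c3@1 c4@4, authorship .....
After op 4 (move_right): buffer="ajism" (len 5), cursors c1@2 c2@2 c3@2 c4@5, authorship .....
After op 5 (delete): buffer="is" (len 2), cursors c1@0 c2@0 c3@0 c4@2, authorship ..
After op 6 (move_right): buffer="is" (len 2), cursors c1@1 c2@1 c3@1 c4@2, authorship ..
After op 7 (insert('p')): buffer="ipppsp" (len 6), cursors c1@4 c2@4 c3@4 c4@6, authorship .123.4
Authorship (.=original, N=cursor N): . 1 2 3 . 4
Index 0: author = original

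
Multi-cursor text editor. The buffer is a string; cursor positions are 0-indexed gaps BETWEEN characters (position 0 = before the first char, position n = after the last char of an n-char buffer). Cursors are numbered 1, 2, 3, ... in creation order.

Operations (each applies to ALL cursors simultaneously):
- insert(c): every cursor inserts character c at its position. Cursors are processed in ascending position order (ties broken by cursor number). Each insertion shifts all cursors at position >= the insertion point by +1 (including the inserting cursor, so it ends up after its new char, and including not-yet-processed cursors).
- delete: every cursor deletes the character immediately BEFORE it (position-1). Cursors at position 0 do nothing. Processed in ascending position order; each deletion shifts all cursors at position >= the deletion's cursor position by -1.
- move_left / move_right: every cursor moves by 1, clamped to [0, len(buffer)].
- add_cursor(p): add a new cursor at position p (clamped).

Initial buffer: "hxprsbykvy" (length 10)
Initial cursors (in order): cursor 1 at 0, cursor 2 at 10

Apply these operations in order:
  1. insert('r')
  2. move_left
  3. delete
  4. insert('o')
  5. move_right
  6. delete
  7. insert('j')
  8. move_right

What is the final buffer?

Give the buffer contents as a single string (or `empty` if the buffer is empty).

After op 1 (insert('r')): buffer="rhxprsbykvyr" (len 12), cursors c1@1 c2@12, authorship 1..........2
After op 2 (move_left): buffer="rhxprsbykvyr" (len 12), cursors c1@0 c2@11, authorship 1..........2
After op 3 (delete): buffer="rhxprsbykvr" (len 11), cursors c1@0 c2@10, authorship 1.........2
After op 4 (insert('o')): buffer="orhxprsbykvor" (len 13), cursors c1@1 c2@12, authorship 11.........22
After op 5 (move_right): buffer="orhxprsbykvor" (len 13), cursors c1@2 c2@13, authorship 11.........22
After op 6 (delete): buffer="ohxprsbykvo" (len 11), cursors c1@1 c2@11, authorship 1.........2
After op 7 (insert('j')): buffer="ojhxprsbykvoj" (len 13), cursors c1@2 c2@13, authorship 11.........22
After op 8 (move_right): buffer="ojhxprsbykvoj" (len 13), cursors c1@3 c2@13, authorship 11.........22

Answer: ojhxprsbykvoj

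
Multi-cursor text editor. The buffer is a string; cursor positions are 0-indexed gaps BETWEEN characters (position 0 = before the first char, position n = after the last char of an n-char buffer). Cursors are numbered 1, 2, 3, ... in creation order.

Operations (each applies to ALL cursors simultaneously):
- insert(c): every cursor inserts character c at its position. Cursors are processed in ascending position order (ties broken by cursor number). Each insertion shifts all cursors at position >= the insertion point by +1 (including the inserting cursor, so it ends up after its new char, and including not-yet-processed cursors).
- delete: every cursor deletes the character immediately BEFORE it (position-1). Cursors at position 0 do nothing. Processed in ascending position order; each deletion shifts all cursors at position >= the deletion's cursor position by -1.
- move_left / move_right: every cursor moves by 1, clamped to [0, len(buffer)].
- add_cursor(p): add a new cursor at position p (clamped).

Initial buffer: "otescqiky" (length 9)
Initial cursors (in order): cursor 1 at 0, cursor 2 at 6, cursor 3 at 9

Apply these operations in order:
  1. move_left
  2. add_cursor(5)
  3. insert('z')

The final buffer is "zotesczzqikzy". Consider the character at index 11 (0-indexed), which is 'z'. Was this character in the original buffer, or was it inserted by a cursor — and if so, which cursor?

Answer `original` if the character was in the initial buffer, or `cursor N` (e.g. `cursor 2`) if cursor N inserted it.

Answer: cursor 3

Derivation:
After op 1 (move_left): buffer="otescqiky" (len 9), cursors c1@0 c2@5 c3@8, authorship .........
After op 2 (add_cursor(5)): buffer="otescqiky" (len 9), cursors c1@0 c2@5 c4@5 c3@8, authorship .........
After op 3 (insert('z')): buffer="zotesczzqikzy" (len 13), cursors c1@1 c2@8 c4@8 c3@12, authorship 1.....24...3.
Authorship (.=original, N=cursor N): 1 . . . . . 2 4 . . . 3 .
Index 11: author = 3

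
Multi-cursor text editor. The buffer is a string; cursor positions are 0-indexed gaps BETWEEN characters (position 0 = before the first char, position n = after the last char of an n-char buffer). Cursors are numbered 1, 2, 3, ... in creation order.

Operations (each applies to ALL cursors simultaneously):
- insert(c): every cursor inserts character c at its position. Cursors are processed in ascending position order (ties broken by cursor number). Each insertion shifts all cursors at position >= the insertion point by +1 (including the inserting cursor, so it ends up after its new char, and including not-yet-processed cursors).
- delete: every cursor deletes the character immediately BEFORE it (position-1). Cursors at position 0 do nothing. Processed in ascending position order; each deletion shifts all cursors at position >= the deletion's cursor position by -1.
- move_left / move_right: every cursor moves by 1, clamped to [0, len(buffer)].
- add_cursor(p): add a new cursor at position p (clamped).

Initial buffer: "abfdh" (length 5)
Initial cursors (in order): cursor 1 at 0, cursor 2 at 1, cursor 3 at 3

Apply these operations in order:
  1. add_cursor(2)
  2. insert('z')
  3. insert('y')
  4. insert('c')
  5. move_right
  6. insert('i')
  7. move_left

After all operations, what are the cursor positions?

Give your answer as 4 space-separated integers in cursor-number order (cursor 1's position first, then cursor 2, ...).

After op 1 (add_cursor(2)): buffer="abfdh" (len 5), cursors c1@0 c2@1 c4@2 c3@3, authorship .....
After op 2 (insert('z')): buffer="zazbzfzdh" (len 9), cursors c1@1 c2@3 c4@5 c3@7, authorship 1.2.4.3..
After op 3 (insert('y')): buffer="zyazybzyfzydh" (len 13), cursors c1@2 c2@5 c4@8 c3@11, authorship 11.22.44.33..
After op 4 (insert('c')): buffer="zycazycbzycfzycdh" (len 17), cursors c1@3 c2@7 c4@11 c3@15, authorship 111.222.444.333..
After op 5 (move_right): buffer="zycazycbzycfzycdh" (len 17), cursors c1@4 c2@8 c4@12 c3@16, authorship 111.222.444.333..
After op 6 (insert('i')): buffer="zycaizycbizycfizycdih" (len 21), cursors c1@5 c2@10 c4@15 c3@20, authorship 111.1222.2444.4333.3.
After op 7 (move_left): buffer="zycaizycbizycfizycdih" (len 21), cursors c1@4 c2@9 c4@14 c3@19, authorship 111.1222.2444.4333.3.

Answer: 4 9 19 14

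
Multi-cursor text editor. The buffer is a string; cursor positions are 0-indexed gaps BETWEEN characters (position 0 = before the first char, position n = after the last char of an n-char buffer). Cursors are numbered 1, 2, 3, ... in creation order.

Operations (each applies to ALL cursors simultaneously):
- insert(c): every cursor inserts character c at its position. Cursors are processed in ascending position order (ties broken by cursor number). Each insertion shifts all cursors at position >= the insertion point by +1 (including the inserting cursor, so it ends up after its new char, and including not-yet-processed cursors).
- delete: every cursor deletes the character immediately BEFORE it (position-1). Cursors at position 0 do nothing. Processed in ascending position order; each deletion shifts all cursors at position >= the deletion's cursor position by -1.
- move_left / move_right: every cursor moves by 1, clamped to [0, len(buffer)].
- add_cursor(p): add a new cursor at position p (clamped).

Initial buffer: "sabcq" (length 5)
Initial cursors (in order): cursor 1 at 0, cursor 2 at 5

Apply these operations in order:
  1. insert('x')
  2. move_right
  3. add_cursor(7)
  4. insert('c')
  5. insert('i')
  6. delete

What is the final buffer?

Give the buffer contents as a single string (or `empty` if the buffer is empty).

Answer: xscabcqxcc

Derivation:
After op 1 (insert('x')): buffer="xsabcqx" (len 7), cursors c1@1 c2@7, authorship 1.....2
After op 2 (move_right): buffer="xsabcqx" (len 7), cursors c1@2 c2@7, authorship 1.....2
After op 3 (add_cursor(7)): buffer="xsabcqx" (len 7), cursors c1@2 c2@7 c3@7, authorship 1.....2
After op 4 (insert('c')): buffer="xscabcqxcc" (len 10), cursors c1@3 c2@10 c3@10, authorship 1.1....223
After op 5 (insert('i')): buffer="xsciabcqxccii" (len 13), cursors c1@4 c2@13 c3@13, authorship 1.11....22323
After op 6 (delete): buffer="xscabcqxcc" (len 10), cursors c1@3 c2@10 c3@10, authorship 1.1....223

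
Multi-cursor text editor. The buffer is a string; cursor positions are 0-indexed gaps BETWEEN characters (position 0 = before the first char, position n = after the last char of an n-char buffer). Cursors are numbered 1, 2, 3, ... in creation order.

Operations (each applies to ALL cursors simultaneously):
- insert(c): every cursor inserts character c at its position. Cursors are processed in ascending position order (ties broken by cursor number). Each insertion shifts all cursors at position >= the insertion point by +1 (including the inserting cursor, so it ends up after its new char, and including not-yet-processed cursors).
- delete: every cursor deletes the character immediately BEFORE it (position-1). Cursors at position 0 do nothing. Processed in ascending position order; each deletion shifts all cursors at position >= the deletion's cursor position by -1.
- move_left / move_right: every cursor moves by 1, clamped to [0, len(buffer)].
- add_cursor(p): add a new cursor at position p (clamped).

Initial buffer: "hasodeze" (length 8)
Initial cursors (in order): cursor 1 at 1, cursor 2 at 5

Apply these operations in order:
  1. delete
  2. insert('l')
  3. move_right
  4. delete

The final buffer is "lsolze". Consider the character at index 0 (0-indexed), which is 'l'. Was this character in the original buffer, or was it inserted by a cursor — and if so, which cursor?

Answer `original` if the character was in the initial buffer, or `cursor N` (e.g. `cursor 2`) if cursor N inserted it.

After op 1 (delete): buffer="asoeze" (len 6), cursors c1@0 c2@3, authorship ......
After op 2 (insert('l')): buffer="lasoleze" (len 8), cursors c1@1 c2@5, authorship 1...2...
After op 3 (move_right): buffer="lasoleze" (len 8), cursors c1@2 c2@6, authorship 1...2...
After op 4 (delete): buffer="lsolze" (len 6), cursors c1@1 c2@4, authorship 1..2..
Authorship (.=original, N=cursor N): 1 . . 2 . .
Index 0: author = 1

Answer: cursor 1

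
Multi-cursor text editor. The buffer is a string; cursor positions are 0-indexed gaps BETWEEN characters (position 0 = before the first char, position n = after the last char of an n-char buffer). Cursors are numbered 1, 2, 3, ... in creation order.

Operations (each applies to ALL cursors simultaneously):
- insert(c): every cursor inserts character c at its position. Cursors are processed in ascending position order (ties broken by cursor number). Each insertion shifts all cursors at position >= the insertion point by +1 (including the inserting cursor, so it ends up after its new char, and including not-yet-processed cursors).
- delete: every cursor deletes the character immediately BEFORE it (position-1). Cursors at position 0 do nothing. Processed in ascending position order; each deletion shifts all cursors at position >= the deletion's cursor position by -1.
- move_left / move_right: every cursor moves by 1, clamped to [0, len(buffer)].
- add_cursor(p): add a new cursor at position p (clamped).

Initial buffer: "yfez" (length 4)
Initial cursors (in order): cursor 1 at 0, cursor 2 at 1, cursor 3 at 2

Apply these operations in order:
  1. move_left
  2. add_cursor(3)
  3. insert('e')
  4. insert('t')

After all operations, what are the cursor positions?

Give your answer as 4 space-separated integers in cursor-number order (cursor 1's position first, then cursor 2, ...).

Answer: 4 4 7 11

Derivation:
After op 1 (move_left): buffer="yfez" (len 4), cursors c1@0 c2@0 c3@1, authorship ....
After op 2 (add_cursor(3)): buffer="yfez" (len 4), cursors c1@0 c2@0 c3@1 c4@3, authorship ....
After op 3 (insert('e')): buffer="eeyefeez" (len 8), cursors c1@2 c2@2 c3@4 c4@7, authorship 12.3..4.
After op 4 (insert('t')): buffer="eettyetfeetz" (len 12), cursors c1@4 c2@4 c3@7 c4@11, authorship 1212.33..44.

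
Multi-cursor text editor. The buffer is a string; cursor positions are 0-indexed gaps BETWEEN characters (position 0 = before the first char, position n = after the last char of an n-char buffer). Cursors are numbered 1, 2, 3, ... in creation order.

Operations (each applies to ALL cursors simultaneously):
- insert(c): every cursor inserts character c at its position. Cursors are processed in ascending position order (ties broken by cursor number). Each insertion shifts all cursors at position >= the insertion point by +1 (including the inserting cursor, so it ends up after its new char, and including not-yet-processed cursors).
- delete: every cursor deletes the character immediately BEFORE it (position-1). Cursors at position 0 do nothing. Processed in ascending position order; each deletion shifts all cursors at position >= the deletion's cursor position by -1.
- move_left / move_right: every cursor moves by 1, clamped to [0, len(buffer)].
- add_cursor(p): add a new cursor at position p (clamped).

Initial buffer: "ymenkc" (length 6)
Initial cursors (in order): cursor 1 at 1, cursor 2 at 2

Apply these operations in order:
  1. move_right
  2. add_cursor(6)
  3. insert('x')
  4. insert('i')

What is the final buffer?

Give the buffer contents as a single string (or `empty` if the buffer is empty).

After op 1 (move_right): buffer="ymenkc" (len 6), cursors c1@2 c2@3, authorship ......
After op 2 (add_cursor(6)): buffer="ymenkc" (len 6), cursors c1@2 c2@3 c3@6, authorship ......
After op 3 (insert('x')): buffer="ymxexnkcx" (len 9), cursors c1@3 c2@5 c3@9, authorship ..1.2...3
After op 4 (insert('i')): buffer="ymxiexinkcxi" (len 12), cursors c1@4 c2@7 c3@12, authorship ..11.22...33

Answer: ymxiexinkcxi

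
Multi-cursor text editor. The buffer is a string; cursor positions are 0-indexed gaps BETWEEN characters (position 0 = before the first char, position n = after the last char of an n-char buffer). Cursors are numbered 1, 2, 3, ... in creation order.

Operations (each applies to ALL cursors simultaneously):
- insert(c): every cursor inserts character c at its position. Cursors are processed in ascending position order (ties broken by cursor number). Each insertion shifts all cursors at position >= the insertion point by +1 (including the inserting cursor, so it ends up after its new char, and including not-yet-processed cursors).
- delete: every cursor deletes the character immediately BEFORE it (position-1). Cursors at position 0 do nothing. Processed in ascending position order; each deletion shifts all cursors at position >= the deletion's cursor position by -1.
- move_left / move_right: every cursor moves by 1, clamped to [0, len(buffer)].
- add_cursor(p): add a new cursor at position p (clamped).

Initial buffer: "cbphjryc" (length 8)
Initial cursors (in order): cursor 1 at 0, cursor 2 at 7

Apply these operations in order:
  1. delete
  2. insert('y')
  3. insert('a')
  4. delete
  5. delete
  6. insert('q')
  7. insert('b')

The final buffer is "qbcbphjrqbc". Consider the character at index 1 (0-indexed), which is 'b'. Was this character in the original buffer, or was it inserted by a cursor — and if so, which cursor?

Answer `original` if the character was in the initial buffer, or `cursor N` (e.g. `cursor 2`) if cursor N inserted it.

Answer: cursor 1

Derivation:
After op 1 (delete): buffer="cbphjrc" (len 7), cursors c1@0 c2@6, authorship .......
After op 2 (insert('y')): buffer="ycbphjryc" (len 9), cursors c1@1 c2@8, authorship 1......2.
After op 3 (insert('a')): buffer="yacbphjryac" (len 11), cursors c1@2 c2@10, authorship 11......22.
After op 4 (delete): buffer="ycbphjryc" (len 9), cursors c1@1 c2@8, authorship 1......2.
After op 5 (delete): buffer="cbphjrc" (len 7), cursors c1@0 c2@6, authorship .......
After op 6 (insert('q')): buffer="qcbphjrqc" (len 9), cursors c1@1 c2@8, authorship 1......2.
After op 7 (insert('b')): buffer="qbcbphjrqbc" (len 11), cursors c1@2 c2@10, authorship 11......22.
Authorship (.=original, N=cursor N): 1 1 . . . . . . 2 2 .
Index 1: author = 1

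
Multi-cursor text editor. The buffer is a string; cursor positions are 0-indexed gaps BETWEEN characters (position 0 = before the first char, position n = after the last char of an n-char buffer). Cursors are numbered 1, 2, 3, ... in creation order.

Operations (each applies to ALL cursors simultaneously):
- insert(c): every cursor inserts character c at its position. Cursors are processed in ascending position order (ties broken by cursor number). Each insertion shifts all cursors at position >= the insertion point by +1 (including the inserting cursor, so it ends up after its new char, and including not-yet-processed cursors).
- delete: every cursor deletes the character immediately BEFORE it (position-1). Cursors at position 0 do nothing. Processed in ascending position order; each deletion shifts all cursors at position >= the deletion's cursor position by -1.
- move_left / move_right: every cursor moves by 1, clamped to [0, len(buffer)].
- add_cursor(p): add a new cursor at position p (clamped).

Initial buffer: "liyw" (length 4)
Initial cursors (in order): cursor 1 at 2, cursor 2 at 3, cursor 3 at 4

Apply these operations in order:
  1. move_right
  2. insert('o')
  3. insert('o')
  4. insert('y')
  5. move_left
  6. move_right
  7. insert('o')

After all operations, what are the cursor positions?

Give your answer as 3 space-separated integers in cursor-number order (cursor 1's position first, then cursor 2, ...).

After op 1 (move_right): buffer="liyw" (len 4), cursors c1@3 c2@4 c3@4, authorship ....
After op 2 (insert('o')): buffer="liyowoo" (len 7), cursors c1@4 c2@7 c3@7, authorship ...1.23
After op 3 (insert('o')): buffer="liyoowoooo" (len 10), cursors c1@5 c2@10 c3@10, authorship ...11.2323
After op 4 (insert('y')): buffer="liyooywooooyy" (len 13), cursors c1@6 c2@13 c3@13, authorship ...111.232323
After op 5 (move_left): buffer="liyooywooooyy" (len 13), cursors c1@5 c2@12 c3@12, authorship ...111.232323
After op 6 (move_right): buffer="liyooywooooyy" (len 13), cursors c1@6 c2@13 c3@13, authorship ...111.232323
After op 7 (insert('o')): buffer="liyooyowooooyyoo" (len 16), cursors c1@7 c2@16 c3@16, authorship ...1111.23232323

Answer: 7 16 16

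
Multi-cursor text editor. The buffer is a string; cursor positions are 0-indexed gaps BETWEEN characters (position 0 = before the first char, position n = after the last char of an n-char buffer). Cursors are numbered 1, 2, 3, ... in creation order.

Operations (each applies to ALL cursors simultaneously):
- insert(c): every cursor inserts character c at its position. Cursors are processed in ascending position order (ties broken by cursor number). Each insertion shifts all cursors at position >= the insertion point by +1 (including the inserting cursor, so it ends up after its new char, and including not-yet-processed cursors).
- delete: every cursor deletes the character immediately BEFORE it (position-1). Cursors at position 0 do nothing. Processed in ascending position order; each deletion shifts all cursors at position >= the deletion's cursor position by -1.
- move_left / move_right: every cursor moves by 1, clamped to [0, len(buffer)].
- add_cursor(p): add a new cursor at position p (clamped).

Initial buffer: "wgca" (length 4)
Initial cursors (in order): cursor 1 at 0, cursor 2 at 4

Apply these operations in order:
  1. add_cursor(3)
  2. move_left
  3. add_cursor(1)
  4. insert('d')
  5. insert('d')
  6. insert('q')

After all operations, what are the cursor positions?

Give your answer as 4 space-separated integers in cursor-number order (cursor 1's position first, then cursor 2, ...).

Answer: 3 15 11 7

Derivation:
After op 1 (add_cursor(3)): buffer="wgca" (len 4), cursors c1@0 c3@3 c2@4, authorship ....
After op 2 (move_left): buffer="wgca" (len 4), cursors c1@0 c3@2 c2@3, authorship ....
After op 3 (add_cursor(1)): buffer="wgca" (len 4), cursors c1@0 c4@1 c3@2 c2@3, authorship ....
After op 4 (insert('d')): buffer="dwdgdcda" (len 8), cursors c1@1 c4@3 c3@5 c2@7, authorship 1.4.3.2.
After op 5 (insert('d')): buffer="ddwddgddcdda" (len 12), cursors c1@2 c4@5 c3@8 c2@11, authorship 11.44.33.22.
After op 6 (insert('q')): buffer="ddqwddqgddqcddqa" (len 16), cursors c1@3 c4@7 c3@11 c2@15, authorship 111.444.333.222.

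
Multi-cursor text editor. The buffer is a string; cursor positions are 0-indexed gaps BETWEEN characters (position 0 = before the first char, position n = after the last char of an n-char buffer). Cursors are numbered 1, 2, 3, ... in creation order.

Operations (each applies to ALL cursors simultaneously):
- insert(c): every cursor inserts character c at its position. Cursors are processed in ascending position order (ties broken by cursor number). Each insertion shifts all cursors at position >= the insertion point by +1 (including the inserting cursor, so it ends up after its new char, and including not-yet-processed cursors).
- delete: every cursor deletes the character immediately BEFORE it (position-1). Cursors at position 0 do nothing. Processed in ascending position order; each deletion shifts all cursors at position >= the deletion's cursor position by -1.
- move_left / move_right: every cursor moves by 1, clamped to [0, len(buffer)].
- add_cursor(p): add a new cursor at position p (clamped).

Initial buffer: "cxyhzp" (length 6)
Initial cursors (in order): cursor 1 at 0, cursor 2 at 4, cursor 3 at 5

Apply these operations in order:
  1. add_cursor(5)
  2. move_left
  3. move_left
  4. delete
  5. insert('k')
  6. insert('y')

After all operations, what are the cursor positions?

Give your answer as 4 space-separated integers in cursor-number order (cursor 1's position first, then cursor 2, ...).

Answer: 8 8 8 8

Derivation:
After op 1 (add_cursor(5)): buffer="cxyhzp" (len 6), cursors c1@0 c2@4 c3@5 c4@5, authorship ......
After op 2 (move_left): buffer="cxyhzp" (len 6), cursors c1@0 c2@3 c3@4 c4@4, authorship ......
After op 3 (move_left): buffer="cxyhzp" (len 6), cursors c1@0 c2@2 c3@3 c4@3, authorship ......
After op 4 (delete): buffer="hzp" (len 3), cursors c1@0 c2@0 c3@0 c4@0, authorship ...
After op 5 (insert('k')): buffer="kkkkhzp" (len 7), cursors c1@4 c2@4 c3@4 c4@4, authorship 1234...
After op 6 (insert('y')): buffer="kkkkyyyyhzp" (len 11), cursors c1@8 c2@8 c3@8 c4@8, authorship 12341234...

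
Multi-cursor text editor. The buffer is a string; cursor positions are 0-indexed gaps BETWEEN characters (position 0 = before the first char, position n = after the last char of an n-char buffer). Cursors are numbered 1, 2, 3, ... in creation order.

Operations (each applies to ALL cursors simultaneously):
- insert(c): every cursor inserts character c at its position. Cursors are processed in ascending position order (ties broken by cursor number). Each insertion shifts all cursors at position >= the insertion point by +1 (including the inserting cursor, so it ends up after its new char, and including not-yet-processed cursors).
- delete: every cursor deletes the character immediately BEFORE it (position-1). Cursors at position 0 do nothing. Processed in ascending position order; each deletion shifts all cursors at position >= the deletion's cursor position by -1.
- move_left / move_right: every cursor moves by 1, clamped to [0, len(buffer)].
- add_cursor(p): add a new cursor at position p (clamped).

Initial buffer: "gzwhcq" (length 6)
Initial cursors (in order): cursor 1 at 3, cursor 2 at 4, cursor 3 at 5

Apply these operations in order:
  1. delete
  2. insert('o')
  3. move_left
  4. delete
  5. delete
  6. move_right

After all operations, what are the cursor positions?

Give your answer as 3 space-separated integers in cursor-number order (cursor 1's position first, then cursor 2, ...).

Answer: 1 1 1

Derivation:
After op 1 (delete): buffer="gzq" (len 3), cursors c1@2 c2@2 c3@2, authorship ...
After op 2 (insert('o')): buffer="gzoooq" (len 6), cursors c1@5 c2@5 c3@5, authorship ..123.
After op 3 (move_left): buffer="gzoooq" (len 6), cursors c1@4 c2@4 c3@4, authorship ..123.
After op 4 (delete): buffer="goq" (len 3), cursors c1@1 c2@1 c3@1, authorship .3.
After op 5 (delete): buffer="oq" (len 2), cursors c1@0 c2@0 c3@0, authorship 3.
After op 6 (move_right): buffer="oq" (len 2), cursors c1@1 c2@1 c3@1, authorship 3.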